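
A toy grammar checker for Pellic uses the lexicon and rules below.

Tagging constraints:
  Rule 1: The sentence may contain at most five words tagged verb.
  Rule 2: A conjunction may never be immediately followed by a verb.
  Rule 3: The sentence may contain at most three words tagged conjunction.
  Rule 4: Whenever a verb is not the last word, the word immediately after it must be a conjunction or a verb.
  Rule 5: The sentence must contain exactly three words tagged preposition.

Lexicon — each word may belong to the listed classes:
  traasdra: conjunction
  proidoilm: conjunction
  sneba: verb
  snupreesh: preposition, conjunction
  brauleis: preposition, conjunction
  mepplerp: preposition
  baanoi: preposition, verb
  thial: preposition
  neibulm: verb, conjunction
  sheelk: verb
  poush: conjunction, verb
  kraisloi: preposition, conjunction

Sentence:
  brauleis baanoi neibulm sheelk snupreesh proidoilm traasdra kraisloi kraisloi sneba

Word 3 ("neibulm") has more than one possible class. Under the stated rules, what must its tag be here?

Candidates per position — 1:brauleis {preposition,conjunction}; 2:baanoi {preposition,verb}; 3:neibulm {verb,conjunction}; 4:sheelk {verb}; 5:snupreesh {preposition,conjunction}; 6:proidoilm {conjunction}; 7:traasdra {conjunction}; 8:kraisloi {preposition,conjunction}; 9:kraisloi {preposition,conjunction}; 10:sneba {verb}.
At position 3, choosing conjunction makes rule 2 impossible to satisfy; hence verb.
At position 5, choosing preposition makes rule 4 impossible to satisfy; hence conjunction.
At position 8, choosing conjunction makes rule 3 impossible to satisfy; hence preposition.
At position 9, choosing conjunction makes rule 2 impossible to satisfy; hence preposition.
At position 1, choosing conjunction makes rule 3 impossible to satisfy; hence preposition.
At position 2, choosing preposition makes rule 5 impossible to satisfy; hence verb.
The only consistent sequence is: preposition verb verb verb conjunction conjunction conjunction preposition preposition verb.
Check: rule 1 satisfied; rule 2 satisfied; rule 3 satisfied; rule 4 satisfied; rule 5 satisfied.

verb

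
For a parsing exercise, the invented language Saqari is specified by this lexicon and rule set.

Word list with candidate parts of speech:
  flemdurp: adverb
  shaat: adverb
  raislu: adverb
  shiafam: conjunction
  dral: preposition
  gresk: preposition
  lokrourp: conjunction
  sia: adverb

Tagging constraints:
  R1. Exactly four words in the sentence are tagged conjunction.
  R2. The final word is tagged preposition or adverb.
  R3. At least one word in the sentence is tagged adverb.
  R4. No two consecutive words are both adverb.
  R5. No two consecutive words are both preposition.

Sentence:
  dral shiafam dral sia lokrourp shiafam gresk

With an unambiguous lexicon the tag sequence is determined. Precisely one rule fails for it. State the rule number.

1

Fixed tagging: preposition conjunction preposition adverb conjunction conjunction preposition.
Rule check: R1 fails, R2 ok, R3 ok, R4 ok, R5 ok.
Only rule 1 fails.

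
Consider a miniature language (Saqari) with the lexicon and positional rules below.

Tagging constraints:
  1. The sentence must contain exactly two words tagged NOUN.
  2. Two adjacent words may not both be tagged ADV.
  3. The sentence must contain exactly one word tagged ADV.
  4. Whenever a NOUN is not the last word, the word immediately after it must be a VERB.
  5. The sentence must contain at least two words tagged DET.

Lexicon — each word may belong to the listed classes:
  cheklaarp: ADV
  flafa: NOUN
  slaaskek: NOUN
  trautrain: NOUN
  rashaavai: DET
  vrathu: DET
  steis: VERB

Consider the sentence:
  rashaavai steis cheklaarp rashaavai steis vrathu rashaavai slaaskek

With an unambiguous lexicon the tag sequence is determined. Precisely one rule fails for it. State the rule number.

Fixed tagging: DET VERB ADV DET VERB DET DET NOUN.
Checking each rule: R1 fails, R2 ok, R3 ok, R4 ok, R5 ok.
Only rule 1 fails.

1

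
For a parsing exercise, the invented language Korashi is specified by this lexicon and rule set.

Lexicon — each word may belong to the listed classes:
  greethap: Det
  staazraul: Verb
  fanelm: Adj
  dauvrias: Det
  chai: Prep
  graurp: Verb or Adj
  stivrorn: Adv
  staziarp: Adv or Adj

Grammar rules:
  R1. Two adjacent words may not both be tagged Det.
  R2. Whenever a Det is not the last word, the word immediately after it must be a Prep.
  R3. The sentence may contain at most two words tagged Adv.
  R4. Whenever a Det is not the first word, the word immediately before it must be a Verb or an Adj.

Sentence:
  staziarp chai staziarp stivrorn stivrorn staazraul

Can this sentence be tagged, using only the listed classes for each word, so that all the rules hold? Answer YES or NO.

Candidates per position — 1:staziarp {Adv,Adj}; 2:chai {Prep}; 3:staziarp {Adv,Adj}; 4:stivrorn {Adv}; 5:stivrorn {Adv}; 6:staazraul {Verb}.
One satisfying assignment: Adj Prep Adj Adv Adv Verb.
Check: rule 1 ✓; rule 2 ✓; rule 3 ✓; rule 4 ✓.

YES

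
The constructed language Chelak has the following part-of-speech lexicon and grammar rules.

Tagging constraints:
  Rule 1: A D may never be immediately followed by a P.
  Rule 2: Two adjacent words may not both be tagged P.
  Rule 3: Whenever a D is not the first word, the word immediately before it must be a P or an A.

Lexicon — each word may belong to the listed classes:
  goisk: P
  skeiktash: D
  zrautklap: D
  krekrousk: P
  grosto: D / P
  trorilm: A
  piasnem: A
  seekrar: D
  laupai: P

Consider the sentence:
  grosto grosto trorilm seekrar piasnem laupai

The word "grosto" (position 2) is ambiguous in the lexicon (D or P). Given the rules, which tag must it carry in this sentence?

D

Candidates per position — 1:grosto {D,P}; 2:grosto {D,P}; 3:trorilm {A}; 4:seekrar {D}; 5:piasnem {A}; 6:laupai {P}.
Position 2: the remaining choice is settled jointly with positions 1 — only D at position 2 is part of a tagging that satisfies every rule.
The unique satisfying tagging is: P D A D A P.
Rule-by-rule: rule 1 holds; rule 2 holds; rule 3 holds.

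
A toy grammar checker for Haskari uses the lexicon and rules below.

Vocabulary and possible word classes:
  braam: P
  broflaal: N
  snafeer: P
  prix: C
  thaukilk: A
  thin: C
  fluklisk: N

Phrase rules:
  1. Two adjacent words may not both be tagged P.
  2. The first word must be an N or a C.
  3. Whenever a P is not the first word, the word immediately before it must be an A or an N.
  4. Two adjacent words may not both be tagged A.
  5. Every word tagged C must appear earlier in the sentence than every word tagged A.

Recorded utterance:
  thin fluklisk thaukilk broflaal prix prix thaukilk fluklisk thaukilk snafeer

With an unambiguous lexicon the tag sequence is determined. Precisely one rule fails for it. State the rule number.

5

Fixed tagging: C N A N C C A N A P.
Applying the rules: R1 ✓, R2 ✓, R3 ✓, R4 ✓, R5 ✗.
Only rule 5 fails.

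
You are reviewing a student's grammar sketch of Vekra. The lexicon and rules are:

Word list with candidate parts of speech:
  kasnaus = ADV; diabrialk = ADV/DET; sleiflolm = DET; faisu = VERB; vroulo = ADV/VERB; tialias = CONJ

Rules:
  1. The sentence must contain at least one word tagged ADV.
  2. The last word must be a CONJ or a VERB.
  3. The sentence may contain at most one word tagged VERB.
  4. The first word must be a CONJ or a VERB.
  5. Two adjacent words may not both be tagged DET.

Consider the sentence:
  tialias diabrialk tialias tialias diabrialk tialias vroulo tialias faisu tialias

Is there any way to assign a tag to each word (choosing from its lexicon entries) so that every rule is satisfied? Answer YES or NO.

Candidates per position — 1:tialias {CONJ}; 2:diabrialk {ADV,DET}; 3:tialias {CONJ}; 4:tialias {CONJ}; 5:diabrialk {ADV,DET}; 6:tialias {CONJ}; 7:vroulo {ADV,VERB}; 8:tialias {CONJ}; 9:faisu {VERB}; 10:tialias {CONJ}.
One satisfying assignment: CONJ DET CONJ CONJ ADV CONJ ADV CONJ VERB CONJ.
Checking: rule 1 holds; rule 2 holds; rule 3 holds; rule 4 holds; rule 5 holds.

YES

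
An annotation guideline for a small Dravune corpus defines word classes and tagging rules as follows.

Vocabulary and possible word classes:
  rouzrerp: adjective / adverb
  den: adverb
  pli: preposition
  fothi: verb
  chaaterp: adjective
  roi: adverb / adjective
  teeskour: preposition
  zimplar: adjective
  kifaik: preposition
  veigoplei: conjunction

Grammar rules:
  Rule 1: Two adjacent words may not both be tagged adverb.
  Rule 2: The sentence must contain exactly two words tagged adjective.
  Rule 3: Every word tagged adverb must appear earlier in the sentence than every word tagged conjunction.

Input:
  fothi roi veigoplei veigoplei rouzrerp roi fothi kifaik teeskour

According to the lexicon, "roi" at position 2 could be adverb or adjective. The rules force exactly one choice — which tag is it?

Candidates per position — 1:fothi {verb}; 2:roi {adverb,adjective}; 3:veigoplei {conjunction}; 4:veigoplei {conjunction}; 5:rouzrerp {adjective,adverb}; 6:roi {adverb,adjective}; 7:fothi {verb}; 8:kifaik {preposition}; 9:teeskour {preposition}.
Word 5 cannot be adverb — rule 3 would then fail for every completion. It is adjective.
Word 6 cannot be adverb — rule 3 would then fail for every completion. It is adjective.
Word 2 cannot be adjective — rule 2 would then fail for every completion. It is adverb.
The unique satisfying tagging is: verb adverb conjunction conjunction adjective adjective verb preposition preposition.
Verifying each rule — rule 1 holds; rule 2 holds; rule 3 holds.

adverb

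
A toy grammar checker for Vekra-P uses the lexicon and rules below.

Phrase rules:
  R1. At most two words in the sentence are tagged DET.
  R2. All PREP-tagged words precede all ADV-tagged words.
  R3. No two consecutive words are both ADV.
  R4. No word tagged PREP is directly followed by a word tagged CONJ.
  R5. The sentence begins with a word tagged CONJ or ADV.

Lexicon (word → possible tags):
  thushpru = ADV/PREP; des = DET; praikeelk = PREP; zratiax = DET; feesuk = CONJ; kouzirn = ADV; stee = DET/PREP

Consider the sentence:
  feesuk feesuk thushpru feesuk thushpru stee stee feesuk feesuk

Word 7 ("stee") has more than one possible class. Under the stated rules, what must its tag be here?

DET

Candidates per position — 1:feesuk {CONJ}; 2:feesuk {CONJ}; 3:thushpru {ADV,PREP}; 4:feesuk {CONJ}; 5:thushpru {ADV,PREP}; 6:stee {DET,PREP}; 7:stee {DET,PREP}; 8:feesuk {CONJ}; 9:feesuk {CONJ}.
If word 3 were PREP, no tagging could satisfy rule 4; so word 3 is ADV.
If word 5 were PREP, no tagging could satisfy rule 2; so word 5 is ADV.
If word 6 were PREP, no tagging could satisfy rule 2; so word 6 is DET.
If word 7 were PREP, no tagging could satisfy rule 2; so word 7 is DET.
That leaves exactly one tagging: CONJ CONJ ADV CONJ ADV DET DET CONJ CONJ.
Verifying each rule — rule 1 satisfied; rule 2 satisfied; rule 3 satisfied; rule 4 satisfied; rule 5 satisfied.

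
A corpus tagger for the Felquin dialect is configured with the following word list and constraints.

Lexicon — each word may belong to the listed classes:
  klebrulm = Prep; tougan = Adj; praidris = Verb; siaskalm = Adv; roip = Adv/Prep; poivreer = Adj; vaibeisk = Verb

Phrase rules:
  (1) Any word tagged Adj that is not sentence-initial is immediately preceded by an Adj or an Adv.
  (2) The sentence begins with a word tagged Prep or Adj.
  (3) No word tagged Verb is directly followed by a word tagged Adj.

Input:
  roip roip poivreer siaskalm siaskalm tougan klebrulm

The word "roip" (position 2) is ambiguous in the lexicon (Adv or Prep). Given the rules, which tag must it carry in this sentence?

Candidates per position — 1:roip {Adv,Prep}; 2:roip {Adv,Prep}; 3:poivreer {Adj}; 4:siaskalm {Adv}; 5:siaskalm {Adv}; 6:tougan {Adj}; 7:klebrulm {Prep}.
At position 1, choosing Adv makes rule 2 impossible to satisfy; hence Prep.
At position 2, choosing Prep makes rule 1 impossible to satisfy; hence Adv.
That leaves exactly one tagging: Prep Adv Adj Adv Adv Adj Prep.
Rule-by-rule: rule 1 satisfied; rule 2 satisfied; rule 3 satisfied.

Adv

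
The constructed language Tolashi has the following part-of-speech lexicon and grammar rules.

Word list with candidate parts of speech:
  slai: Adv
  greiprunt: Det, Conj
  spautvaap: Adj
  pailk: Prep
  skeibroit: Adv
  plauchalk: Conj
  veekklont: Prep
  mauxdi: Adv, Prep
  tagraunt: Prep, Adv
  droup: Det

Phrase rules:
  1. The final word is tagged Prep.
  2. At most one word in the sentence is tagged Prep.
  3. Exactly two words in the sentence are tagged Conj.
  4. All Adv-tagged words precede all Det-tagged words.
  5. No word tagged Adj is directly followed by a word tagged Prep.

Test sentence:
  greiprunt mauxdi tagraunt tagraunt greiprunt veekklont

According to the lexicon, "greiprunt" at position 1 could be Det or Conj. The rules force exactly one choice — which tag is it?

Candidates per position — 1:greiprunt {Det,Conj}; 2:mauxdi {Adv,Prep}; 3:tagraunt {Prep,Adv}; 4:tagraunt {Prep,Adv}; 5:greiprunt {Det,Conj}; 6:veekklont {Prep}.
Word 1 cannot be Det — rule 3 would then fail for every completion. It is Conj.
Word 2 cannot be Prep — rule 2 would then fail for every completion. It is Adv.
Word 3 cannot be Prep — rule 2 would then fail for every completion. It is Adv.
Word 4 cannot be Prep — rule 2 would then fail for every completion. It is Adv.
Word 5 cannot be Det — rule 3 would then fail for every completion. It is Conj.
So the tagging must be: Conj Adv Adv Adv Conj Prep.
Verifying each rule — rule 1 ✓; rule 2 ✓; rule 3 ✓; rule 4 ✓; rule 5 ✓.

Conj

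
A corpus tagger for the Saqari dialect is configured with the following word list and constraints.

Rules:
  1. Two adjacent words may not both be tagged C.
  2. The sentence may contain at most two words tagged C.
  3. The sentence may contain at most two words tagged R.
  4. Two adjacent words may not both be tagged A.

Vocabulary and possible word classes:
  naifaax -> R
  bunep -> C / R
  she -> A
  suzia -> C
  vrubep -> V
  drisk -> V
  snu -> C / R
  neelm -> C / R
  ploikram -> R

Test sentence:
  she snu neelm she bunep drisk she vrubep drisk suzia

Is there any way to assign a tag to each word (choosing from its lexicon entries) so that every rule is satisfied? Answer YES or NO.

YES

Candidates per position — 1:she {A}; 2:snu {C,R}; 3:neelm {C,R}; 4:she {A}; 5:bunep {C,R}; 6:drisk {V}; 7:she {A}; 8:vrubep {V}; 9:drisk {V}; 10:suzia {C}.
One satisfying assignment: A R C A R V A V V C.
Checking: rule 1 ok; rule 2 ok; rule 3 ok; rule 4 ok.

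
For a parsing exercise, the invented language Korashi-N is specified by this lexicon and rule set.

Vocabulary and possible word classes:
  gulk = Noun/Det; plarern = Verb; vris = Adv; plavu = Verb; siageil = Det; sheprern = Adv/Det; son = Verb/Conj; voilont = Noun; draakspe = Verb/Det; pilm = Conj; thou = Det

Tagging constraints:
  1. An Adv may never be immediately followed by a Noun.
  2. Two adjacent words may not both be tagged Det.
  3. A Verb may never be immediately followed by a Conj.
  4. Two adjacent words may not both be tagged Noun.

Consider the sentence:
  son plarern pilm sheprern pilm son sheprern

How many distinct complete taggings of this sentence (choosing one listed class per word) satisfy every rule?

Candidates per position — 1:son {Verb,Conj}; 2:plarern {Verb}; 3:pilm {Conj}; 4:sheprern {Adv,Det}; 5:pilm {Conj}; 6:son {Verb,Conj}; 7:sheprern {Adv,Det}.
There are 16 candidate sequences in total.
Rule 3 cannot be satisfied by any choice of tags from the lexicon.
So there is no consistent tagging.
Count = 0.

0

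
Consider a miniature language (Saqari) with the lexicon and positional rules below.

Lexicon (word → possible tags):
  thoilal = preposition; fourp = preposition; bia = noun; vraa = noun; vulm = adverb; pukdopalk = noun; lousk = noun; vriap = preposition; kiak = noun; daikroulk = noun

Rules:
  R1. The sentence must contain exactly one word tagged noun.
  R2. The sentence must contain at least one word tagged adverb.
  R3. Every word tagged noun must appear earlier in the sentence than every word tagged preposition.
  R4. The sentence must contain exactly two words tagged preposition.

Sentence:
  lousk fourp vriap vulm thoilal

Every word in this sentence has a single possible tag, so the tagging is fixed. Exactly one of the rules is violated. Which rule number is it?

4

Fixed tagging: noun preposition preposition adverb preposition.
Checking each rule: R1 pass, R2 pass, R3 pass, R4 fail.
Only rule 4 fails.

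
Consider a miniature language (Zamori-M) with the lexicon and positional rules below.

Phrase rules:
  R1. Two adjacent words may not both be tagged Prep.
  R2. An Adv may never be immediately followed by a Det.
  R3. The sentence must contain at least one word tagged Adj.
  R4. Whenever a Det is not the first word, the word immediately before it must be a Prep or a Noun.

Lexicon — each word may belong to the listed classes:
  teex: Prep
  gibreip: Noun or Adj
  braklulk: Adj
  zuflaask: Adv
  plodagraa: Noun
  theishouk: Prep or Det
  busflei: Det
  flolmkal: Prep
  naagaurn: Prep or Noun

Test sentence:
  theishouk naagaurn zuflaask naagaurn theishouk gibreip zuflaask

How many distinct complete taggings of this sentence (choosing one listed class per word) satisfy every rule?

Candidates per position — 1:theishouk {Prep,Det}; 2:naagaurn {Prep,Noun}; 3:zuflaask {Adv}; 4:naagaurn {Prep,Noun}; 5:theishouk {Prep,Det}; 6:gibreip {Noun,Adj}; 7:zuflaask {Adv}.
There are 32 candidate sequences in total.
Checking each against the rules leaves 9 sequences.
Count = 9.

9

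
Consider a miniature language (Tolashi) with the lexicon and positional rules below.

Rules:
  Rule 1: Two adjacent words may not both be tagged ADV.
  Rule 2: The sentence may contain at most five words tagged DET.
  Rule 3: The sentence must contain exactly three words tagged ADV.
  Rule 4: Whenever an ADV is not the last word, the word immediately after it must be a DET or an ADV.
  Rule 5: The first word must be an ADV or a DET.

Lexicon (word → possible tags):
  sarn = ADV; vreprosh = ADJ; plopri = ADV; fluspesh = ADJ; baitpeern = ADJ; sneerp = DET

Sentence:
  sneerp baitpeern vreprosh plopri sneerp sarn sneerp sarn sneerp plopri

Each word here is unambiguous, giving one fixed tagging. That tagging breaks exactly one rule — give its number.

Fixed tagging: DET ADJ ADJ ADV DET ADV DET ADV DET ADV.
Rule check: R1 holds, R2 holds, R3 violated, R4 holds, R5 holds.
Only rule 3 fails.

3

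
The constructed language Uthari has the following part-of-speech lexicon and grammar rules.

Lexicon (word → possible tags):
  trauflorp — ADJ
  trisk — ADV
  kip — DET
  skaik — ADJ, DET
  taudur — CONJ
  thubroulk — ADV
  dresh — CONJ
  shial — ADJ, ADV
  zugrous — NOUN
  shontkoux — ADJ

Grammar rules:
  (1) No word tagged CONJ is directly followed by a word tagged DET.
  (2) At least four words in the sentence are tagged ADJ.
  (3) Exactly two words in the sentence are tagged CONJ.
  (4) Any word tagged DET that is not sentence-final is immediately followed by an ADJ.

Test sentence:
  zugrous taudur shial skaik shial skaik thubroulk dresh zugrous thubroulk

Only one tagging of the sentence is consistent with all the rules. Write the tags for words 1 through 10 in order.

Candidates per position — 1:zugrous {NOUN}; 2:taudur {CONJ}; 3:shial {ADJ,ADV}; 4:skaik {ADJ,DET}; 5:shial {ADJ,ADV}; 6:skaik {ADJ,DET}; 7:thubroulk {ADV}; 8:dresh {CONJ}; 9:zugrous {NOUN}; 10:thubroulk {ADV}.
Word 3 cannot be ADV — rule 2 would then fail for every completion. It is ADJ.
Word 4 cannot be DET — rule 2 would then fail for every completion. It is ADJ.
Word 5 cannot be ADV — rule 2 would then fail for every completion. It is ADJ.
Word 6 cannot be DET — rule 2 would then fail for every completion. It is ADJ.
That leaves exactly one tagging: NOUN CONJ ADJ ADJ ADJ ADJ ADV CONJ NOUN ADV.
Verifying each rule — rule 1 satisfied; rule 2 satisfied; rule 3 satisfied; rule 4 satisfied.

NOUN CONJ ADJ ADJ ADJ ADJ ADV CONJ NOUN ADV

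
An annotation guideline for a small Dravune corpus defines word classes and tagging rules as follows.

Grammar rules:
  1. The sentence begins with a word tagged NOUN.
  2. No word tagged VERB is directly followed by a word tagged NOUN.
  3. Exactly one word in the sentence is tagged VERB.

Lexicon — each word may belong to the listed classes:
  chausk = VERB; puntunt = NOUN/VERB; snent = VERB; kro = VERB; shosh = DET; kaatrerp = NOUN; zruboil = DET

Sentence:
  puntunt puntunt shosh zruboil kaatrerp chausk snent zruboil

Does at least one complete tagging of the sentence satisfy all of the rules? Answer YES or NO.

Candidates per position — 1:puntunt {NOUN,VERB}; 2:puntunt {NOUN,VERB}; 3:shosh {DET}; 4:zruboil {DET}; 5:kaatrerp {NOUN}; 6:chausk {VERB}; 7:snent {VERB}; 8:zruboil {DET}.
Rule 3 cannot be satisfied by any choice of tags from the lexicon.
So there is no consistent tagging.

NO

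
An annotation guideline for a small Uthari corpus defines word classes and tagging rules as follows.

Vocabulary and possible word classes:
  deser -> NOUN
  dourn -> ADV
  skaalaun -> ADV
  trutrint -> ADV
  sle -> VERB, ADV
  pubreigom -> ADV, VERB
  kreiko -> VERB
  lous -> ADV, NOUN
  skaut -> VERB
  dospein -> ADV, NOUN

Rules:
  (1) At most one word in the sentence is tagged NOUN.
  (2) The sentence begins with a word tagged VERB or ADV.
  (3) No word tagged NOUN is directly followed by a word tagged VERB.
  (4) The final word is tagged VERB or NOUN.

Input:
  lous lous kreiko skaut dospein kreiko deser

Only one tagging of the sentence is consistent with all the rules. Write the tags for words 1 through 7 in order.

ADV ADV VERB VERB ADV VERB NOUN

Candidates per position — 1:lous {ADV,NOUN}; 2:lous {ADV,NOUN}; 3:kreiko {VERB}; 4:skaut {VERB}; 5:dospein {ADV,NOUN}; 6:kreiko {VERB}; 7:deser {NOUN}.
If word 1 were NOUN, no tagging could satisfy rule 1; so word 1 is ADV.
If word 2 were NOUN, no tagging could satisfy rule 1; so word 2 is ADV.
If word 5 were NOUN, no tagging could satisfy rule 1; so word 5 is ADV.
So the tagging must be: ADV ADV VERB VERB ADV VERB NOUN.
Check: rule 1 ✓; rule 2 ✓; rule 3 ✓; rule 4 ✓.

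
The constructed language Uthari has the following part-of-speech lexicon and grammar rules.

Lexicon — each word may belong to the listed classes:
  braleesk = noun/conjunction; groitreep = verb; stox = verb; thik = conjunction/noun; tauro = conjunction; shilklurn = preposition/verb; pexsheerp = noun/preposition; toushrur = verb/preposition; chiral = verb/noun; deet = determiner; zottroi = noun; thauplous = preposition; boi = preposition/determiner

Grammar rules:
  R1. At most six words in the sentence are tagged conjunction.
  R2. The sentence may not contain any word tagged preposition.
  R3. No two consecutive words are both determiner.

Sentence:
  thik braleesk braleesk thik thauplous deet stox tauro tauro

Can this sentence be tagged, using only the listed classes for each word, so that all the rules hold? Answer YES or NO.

Candidates per position — 1:thik {conjunction,noun}; 2:braleesk {noun,conjunction}; 3:braleesk {noun,conjunction}; 4:thik {conjunction,noun}; 5:thauplous {preposition}; 6:deet {determiner}; 7:stox {verb}; 8:tauro {conjunction}; 9:tauro {conjunction}.
Rule 2 cannot be satisfied by any choice of tags from the lexicon.
So there is no consistent tagging.

NO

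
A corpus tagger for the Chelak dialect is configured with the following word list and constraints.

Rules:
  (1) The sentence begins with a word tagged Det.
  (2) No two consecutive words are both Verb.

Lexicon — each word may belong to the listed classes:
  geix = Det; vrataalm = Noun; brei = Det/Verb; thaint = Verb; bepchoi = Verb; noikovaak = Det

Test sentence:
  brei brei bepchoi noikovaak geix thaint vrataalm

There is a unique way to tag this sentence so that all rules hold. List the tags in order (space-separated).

Candidates per position — 1:brei {Det,Verb}; 2:brei {Det,Verb}; 3:bepchoi {Verb}; 4:noikovaak {Det}; 5:geix {Det}; 6:thaint {Verb}; 7:vrataalm {Noun}.
If word 1 were Verb, no tagging could satisfy rule 1; so word 1 is Det.
If word 2 were Verb, no tagging could satisfy rule 2; so word 2 is Det.
The only consistent sequence is: Det Det Verb Det Det Verb Noun.
Checking: rule 1 ✓; rule 2 ✓.

Det Det Verb Det Det Verb Noun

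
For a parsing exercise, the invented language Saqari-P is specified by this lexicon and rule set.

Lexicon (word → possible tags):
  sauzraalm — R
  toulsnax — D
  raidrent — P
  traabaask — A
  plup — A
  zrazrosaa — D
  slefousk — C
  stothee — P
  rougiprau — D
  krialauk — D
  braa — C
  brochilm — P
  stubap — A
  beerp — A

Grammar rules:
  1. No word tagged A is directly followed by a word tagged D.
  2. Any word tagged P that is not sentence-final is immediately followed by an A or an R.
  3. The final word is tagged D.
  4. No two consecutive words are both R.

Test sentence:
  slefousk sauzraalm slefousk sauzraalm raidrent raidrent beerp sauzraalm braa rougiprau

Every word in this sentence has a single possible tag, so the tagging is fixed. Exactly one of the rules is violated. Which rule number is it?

Fixed tagging: C R C R P P A R C D.
Applying the rules: R1 pass, R2 fail, R3 pass, R4 pass.
Only rule 2 fails.

2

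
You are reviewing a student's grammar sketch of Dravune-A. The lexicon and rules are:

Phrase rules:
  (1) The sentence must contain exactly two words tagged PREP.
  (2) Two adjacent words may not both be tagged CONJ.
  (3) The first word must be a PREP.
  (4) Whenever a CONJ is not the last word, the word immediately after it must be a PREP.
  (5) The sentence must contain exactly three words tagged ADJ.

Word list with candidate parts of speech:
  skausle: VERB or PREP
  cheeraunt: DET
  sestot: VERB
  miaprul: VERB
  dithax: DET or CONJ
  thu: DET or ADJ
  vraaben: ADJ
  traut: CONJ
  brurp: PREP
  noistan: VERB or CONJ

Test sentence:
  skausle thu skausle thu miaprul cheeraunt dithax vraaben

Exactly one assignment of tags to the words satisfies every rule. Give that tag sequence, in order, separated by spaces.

PREP ADJ PREP ADJ VERB DET DET ADJ

Candidates per position — 1:skausle {VERB,PREP}; 2:thu {DET,ADJ}; 3:skausle {VERB,PREP}; 4:thu {DET,ADJ}; 5:miaprul {VERB}; 6:cheeraunt {DET}; 7:dithax {DET,CONJ}; 8:vraaben {ADJ}.
If word 1 were VERB, no tagging could satisfy rule 1; so word 1 is PREP.
If word 2 were DET, no tagging could satisfy rule 5; so word 2 is ADJ.
If word 3 were VERB, no tagging could satisfy rule 1; so word 3 is PREP.
If word 4 were DET, no tagging could satisfy rule 5; so word 4 is ADJ.
If word 7 were CONJ, no tagging could satisfy rule 4; so word 7 is DET.
That leaves exactly one tagging: PREP ADJ PREP ADJ VERB DET DET ADJ.
Check: rule 1 holds; rule 2 holds; rule 3 holds; rule 4 holds; rule 5 holds.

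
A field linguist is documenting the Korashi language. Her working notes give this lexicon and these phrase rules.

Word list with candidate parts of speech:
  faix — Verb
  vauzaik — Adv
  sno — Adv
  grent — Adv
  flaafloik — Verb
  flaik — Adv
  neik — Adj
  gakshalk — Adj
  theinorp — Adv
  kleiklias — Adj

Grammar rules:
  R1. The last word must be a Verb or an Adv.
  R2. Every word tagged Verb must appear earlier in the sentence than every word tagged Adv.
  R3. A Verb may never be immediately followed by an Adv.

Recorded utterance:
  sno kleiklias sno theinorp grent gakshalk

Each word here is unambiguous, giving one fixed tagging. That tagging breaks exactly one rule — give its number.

1

Fixed tagging: Adv Adj Adv Adv Adv Adj.
Rule check: R1 fails, R2 ok, R3 ok.
Only rule 1 fails.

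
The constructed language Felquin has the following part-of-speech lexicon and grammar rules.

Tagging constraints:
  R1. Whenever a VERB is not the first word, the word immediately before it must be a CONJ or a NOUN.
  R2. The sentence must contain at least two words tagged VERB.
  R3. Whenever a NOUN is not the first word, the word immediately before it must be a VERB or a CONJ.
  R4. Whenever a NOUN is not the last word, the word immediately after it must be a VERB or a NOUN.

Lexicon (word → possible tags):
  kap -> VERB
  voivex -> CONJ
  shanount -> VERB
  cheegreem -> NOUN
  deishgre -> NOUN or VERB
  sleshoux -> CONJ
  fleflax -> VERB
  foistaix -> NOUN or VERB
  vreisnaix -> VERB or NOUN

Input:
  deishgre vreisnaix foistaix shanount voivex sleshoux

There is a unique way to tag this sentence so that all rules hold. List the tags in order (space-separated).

NOUN VERB NOUN VERB CONJ CONJ

Candidates per position — 1:deishgre {NOUN,VERB}; 2:vreisnaix {VERB,NOUN}; 3:foistaix {NOUN,VERB}; 4:shanount {VERB}; 5:voivex {CONJ}; 6:sleshoux {CONJ}.
Word 3 cannot be VERB — rule 1 would then fail for every completion. It is NOUN.
Word 2 cannot be NOUN — rule 3 would then fail for every completion. It is VERB.
Word 1 cannot be VERB — rule 1 would then fail for every completion. It is NOUN.
The only consistent sequence is: NOUN VERB NOUN VERB CONJ CONJ.
Check: rule 1 ✓; rule 2 ✓; rule 3 ✓; rule 4 ✓.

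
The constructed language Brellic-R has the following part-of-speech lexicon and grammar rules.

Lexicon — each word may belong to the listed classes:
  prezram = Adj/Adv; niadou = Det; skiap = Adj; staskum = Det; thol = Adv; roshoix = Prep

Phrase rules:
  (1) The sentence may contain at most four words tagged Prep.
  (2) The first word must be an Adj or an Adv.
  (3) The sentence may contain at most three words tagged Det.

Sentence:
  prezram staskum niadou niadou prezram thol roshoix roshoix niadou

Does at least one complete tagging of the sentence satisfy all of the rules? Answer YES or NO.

Candidates per position — 1:prezram {Adj,Adv}; 2:staskum {Det}; 3:niadou {Det}; 4:niadou {Det}; 5:prezram {Adj,Adv}; 6:thol {Adv}; 7:roshoix {Prep}; 8:roshoix {Prep}; 9:niadou {Det}.
Rule 3 cannot be satisfied by any choice of tags from the lexicon.
So there is no consistent tagging.

NO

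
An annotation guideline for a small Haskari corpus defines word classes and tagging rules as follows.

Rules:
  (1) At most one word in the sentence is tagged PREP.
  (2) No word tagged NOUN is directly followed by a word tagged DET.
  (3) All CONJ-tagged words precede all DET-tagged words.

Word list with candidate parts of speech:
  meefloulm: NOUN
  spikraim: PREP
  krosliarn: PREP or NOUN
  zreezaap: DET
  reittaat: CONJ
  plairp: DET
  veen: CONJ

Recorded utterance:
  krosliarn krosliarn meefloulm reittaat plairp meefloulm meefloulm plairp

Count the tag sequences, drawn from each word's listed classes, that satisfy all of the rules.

Candidates per position — 1:krosliarn {PREP,NOUN}; 2:krosliarn {PREP,NOUN}; 3:meefloulm {NOUN}; 4:reittaat {CONJ}; 5:plairp {DET}; 6:meefloulm {NOUN}; 7:meefloulm {NOUN}; 8:plairp {DET}.
There are 4 candidate sequences in total.
Rule 2 cannot be satisfied by any choice of tags from the lexicon.
So there is no consistent tagging.
Count = 0.

0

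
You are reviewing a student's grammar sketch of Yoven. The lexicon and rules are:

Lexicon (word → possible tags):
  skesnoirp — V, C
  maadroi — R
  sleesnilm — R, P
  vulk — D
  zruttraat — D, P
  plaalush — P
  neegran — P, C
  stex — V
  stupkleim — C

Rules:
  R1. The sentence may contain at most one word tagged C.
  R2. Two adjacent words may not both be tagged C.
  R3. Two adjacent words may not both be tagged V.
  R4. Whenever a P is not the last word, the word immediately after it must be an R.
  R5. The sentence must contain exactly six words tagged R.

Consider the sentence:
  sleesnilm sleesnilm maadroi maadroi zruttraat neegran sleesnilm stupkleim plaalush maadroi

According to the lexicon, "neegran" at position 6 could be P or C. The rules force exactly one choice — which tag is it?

P

Candidates per position — 1:sleesnilm {R,P}; 2:sleesnilm {R,P}; 3:maadroi {R}; 4:maadroi {R}; 5:zruttraat {D,P}; 6:neegran {P,C}; 7:sleesnilm {R,P}; 8:stupkleim {C}; 9:plaalush {P}; 10:maadroi {R}.
Word 1 cannot be P — rule 5 would then fail for every completion. It is R.
Word 2 cannot be P — rule 5 would then fail for every completion. It is R.
Word 5 cannot be P — rule 4 would then fail for every completion. It is D.
Word 6 cannot be C — rule 1 would then fail for every completion. It is P.
Word 7 cannot be P — rule 4 would then fail for every completion. It is R.
That leaves exactly one tagging: R R R R D P R C P R.
Rule-by-rule: rule 1 holds; rule 2 holds; rule 3 holds; rule 4 holds; rule 5 holds.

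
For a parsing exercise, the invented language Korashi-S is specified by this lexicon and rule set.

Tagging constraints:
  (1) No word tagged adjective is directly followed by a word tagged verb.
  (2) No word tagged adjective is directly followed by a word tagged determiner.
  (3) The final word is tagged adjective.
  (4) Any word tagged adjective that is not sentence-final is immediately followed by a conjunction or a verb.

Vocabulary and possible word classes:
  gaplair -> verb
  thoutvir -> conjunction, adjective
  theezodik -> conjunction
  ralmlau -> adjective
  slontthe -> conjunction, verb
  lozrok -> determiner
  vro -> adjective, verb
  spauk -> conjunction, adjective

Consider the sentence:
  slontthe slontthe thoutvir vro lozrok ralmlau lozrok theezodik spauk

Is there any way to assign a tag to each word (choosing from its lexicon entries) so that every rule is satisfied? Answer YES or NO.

NO

Candidates per position — 1:slontthe {conjunction,verb}; 2:slontthe {conjunction,verb}; 3:thoutvir {conjunction,adjective}; 4:vro {adjective,verb}; 5:lozrok {determiner}; 6:ralmlau {adjective}; 7:lozrok {determiner}; 8:theezodik {conjunction}; 9:spauk {conjunction,adjective}.
Rule 2 cannot be satisfied by any choice of tags from the lexicon.
So there is no consistent tagging.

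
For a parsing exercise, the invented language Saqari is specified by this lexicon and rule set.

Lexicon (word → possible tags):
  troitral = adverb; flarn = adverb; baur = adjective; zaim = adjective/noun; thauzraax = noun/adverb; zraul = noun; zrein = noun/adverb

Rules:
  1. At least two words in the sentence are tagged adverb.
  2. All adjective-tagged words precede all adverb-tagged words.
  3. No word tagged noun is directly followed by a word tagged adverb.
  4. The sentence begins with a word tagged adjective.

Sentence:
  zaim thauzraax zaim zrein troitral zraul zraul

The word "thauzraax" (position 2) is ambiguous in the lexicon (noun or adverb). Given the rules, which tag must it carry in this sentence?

noun

Candidates per position — 1:zaim {adjective,noun}; 2:thauzraax {noun,adverb}; 3:zaim {adjective,noun}; 4:zrein {noun,adverb}; 5:troitral {adverb}; 6:zraul {noun}; 7:zraul {noun}.
Position 1: tagging it noun would leave rule 4 unsatisfiable, so it must be adjective.
Position 3: tagging it noun would leave rule 3 unsatisfiable, so it must be adjective.
Position 4: tagging it noun would leave rule 3 unsatisfiable, so it must be adverb.
Position 2: tagging it adverb would leave rule 2 unsatisfiable, so it must be noun.
The unique satisfying tagging is: adjective noun adjective adverb adverb noun noun.
Rule-by-rule: rule 1 ✓; rule 2 ✓; rule 3 ✓; rule 4 ✓.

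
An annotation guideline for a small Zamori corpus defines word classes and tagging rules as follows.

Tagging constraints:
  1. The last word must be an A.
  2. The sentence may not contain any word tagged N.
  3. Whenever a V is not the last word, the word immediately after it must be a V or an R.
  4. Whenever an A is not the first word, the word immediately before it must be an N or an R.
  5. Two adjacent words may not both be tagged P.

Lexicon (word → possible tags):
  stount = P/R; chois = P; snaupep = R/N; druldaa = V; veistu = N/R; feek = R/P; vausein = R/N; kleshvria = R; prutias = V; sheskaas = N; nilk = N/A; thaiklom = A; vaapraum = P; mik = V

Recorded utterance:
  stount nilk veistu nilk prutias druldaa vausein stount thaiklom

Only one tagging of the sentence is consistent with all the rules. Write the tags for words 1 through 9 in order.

R A R A V V R R A

Candidates per position — 1:stount {P,R}; 2:nilk {N,A}; 3:veistu {N,R}; 4:nilk {N,A}; 5:prutias {V}; 6:druldaa {V}; 7:vausein {R,N}; 8:stount {P,R}; 9:thaiklom {A}.
If word 2 were N, no tagging could satisfy rule 2; so word 2 is A.
If word 3 were N, no tagging could satisfy rule 2; so word 3 is R.
If word 4 were N, no tagging could satisfy rule 2; so word 4 is A.
If word 7 were N, no tagging could satisfy rule 2; so word 7 is R.
If word 8 were P, no tagging could satisfy rule 4; so word 8 is R.
If word 1 were P, no tagging could satisfy rule 4; so word 1 is R.
That leaves exactly one tagging: R A R A V V R R A.
Rule-by-rule: rule 1 ✓; rule 2 ✓; rule 3 ✓; rule 4 ✓; rule 5 ✓.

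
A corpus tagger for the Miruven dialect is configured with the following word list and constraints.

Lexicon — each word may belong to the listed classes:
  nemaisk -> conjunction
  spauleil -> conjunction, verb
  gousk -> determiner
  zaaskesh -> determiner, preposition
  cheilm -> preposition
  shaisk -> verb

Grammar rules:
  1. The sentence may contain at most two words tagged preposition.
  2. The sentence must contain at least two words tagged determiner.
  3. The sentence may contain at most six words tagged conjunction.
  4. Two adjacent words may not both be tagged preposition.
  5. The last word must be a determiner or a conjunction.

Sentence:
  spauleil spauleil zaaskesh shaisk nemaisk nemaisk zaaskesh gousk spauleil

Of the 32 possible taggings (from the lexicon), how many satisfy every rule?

Candidates per position — 1:spauleil {conjunction,verb}; 2:spauleil {conjunction,verb}; 3:zaaskesh {determiner,preposition}; 4:shaisk {verb}; 5:nemaisk {conjunction}; 6:nemaisk {conjunction}; 7:zaaskesh {determiner,preposition}; 8:gousk {determiner}; 9:spauleil {conjunction,verb}.
There are 32 candidate sequences in total.
Checking each against the rules leaves 12 sequences.
Count = 12.

12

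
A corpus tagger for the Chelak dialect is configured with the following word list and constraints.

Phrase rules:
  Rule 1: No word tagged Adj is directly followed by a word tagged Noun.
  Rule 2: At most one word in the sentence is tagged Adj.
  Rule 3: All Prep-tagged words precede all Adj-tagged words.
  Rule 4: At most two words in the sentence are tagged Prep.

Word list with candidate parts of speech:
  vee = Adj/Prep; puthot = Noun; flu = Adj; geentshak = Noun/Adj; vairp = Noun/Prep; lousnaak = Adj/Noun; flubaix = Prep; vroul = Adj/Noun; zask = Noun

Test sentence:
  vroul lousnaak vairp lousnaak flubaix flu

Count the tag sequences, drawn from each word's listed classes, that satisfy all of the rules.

2

Candidates per position — 1:vroul {Adj,Noun}; 2:lousnaak {Adj,Noun}; 3:vairp {Noun,Prep}; 4:lousnaak {Adj,Noun}; 5:flubaix {Prep}; 6:flu {Adj}.
There are 16 candidate sequences in total.
The sequences that satisfy every rule: Noun Noun Noun Noun Prep Adj; Noun Noun Prep Noun Prep Adj.
Count = 2.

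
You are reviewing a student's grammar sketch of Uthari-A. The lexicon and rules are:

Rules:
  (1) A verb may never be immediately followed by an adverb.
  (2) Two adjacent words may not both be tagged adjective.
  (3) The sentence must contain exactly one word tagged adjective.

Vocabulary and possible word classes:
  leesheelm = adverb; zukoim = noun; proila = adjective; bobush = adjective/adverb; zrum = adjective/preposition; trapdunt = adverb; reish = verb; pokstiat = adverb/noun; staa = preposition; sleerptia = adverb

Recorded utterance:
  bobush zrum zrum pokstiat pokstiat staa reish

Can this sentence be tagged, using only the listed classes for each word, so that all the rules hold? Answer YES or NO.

Candidates per position — 1:bobush {adjective,adverb}; 2:zrum {adjective,preposition}; 3:zrum {adjective,preposition}; 4:pokstiat {adverb,noun}; 5:pokstiat {adverb,noun}; 6:staa {preposition}; 7:reish {verb}.
One satisfying assignment: adverb adjective preposition noun adverb preposition verb.
Rule-by-rule: rule 1 holds; rule 2 holds; rule 3 holds.

YES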